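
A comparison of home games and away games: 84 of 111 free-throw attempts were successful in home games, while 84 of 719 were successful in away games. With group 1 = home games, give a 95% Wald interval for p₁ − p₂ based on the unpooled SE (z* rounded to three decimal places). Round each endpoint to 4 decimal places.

p̂₁ = 84/111 = 0.75676, p̂₂ = 84/719 = 0.11683; p̂₁ − p̂₂ = 0.63993.
Unpooled SE = √(p̂₁(1−p̂₁)/n₁ + p̂₂(1−p̂₂)/n₂) = √(0.001658342 + 0.000143505) = 0.042448.
The 95% critical value is z* = 1.960. Margin = 1.960·0.042448 = 0.08320.
Interval: 0.63993 ± 0.08320 → (0.5567, 0.7231).

(0.5567, 0.7231)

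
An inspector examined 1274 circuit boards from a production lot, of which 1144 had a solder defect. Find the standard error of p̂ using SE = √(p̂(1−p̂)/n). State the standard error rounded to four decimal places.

SE = 0.0085

With x = 1144 successes in n = 1274, p̂ = 0.89796.
p̂(1−p̂) = 0.091628.
SE = √(0.091628/1274) = √0.000071922 = 0.0085.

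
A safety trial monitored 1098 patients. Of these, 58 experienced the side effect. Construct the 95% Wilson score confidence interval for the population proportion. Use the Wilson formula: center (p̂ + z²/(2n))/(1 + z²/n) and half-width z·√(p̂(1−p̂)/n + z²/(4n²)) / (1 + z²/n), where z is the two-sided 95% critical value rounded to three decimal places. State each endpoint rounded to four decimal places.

Here p̂ = 58/1098 = 0.05282 and z = 1.960 (z² = 3.841600).
Denominator 1 + z²/n = 1 + 3.841600/1098 = 1.003499.
Center = (0.05282 + 0.001749)/1.003499 = 0.05438.
Radicand: p̂(1−p̂)/n + z²/(4n²) = 0.000045567 + 0.000000797 = 0.000046364.
Half-width = 1.960·√0.000046364/1.003499 = 0.01330.
So the interval runs from 0.0411 to 0.0677.

(0.0411, 0.0677)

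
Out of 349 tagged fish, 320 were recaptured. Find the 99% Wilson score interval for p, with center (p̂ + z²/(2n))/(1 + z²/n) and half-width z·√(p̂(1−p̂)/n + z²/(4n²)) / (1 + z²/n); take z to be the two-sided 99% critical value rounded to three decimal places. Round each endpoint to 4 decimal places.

Here p̂ = 320/349 = 0.91691 and z = 2.576 (z² = 6.635776).
Denominator 1 + z²/n = 1 + 6.635776/349 = 1.019014.
Center = (0.91691 + 0.009507)/1.019014 = 0.90913.
Radicand: p̂(1−p̂)/n + z²/(4n²) = 0.000218309 + 0.000013620 = 0.000231929.
Half-width = 2.576·√0.000231929/1.019014 = 0.03850.
So the interval runs from 0.8706 to 0.9476.

(0.8706, 0.9476)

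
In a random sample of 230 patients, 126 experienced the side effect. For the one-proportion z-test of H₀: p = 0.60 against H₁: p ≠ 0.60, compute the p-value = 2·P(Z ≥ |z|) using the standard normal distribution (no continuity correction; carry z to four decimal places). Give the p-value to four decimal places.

p̂ = 126/230 = 0.54783.
SE₀ = √(0.60·0.40/230) = 0.032303.
Test statistic (full precision, shown to 4 dp): z = (126/230 − 0.60)/SE₀ ≈ -1.6151.
p-value = 2·P(Z ≥ |z|) with z = -1.6151 → 0.1063.

p-value = 0.1063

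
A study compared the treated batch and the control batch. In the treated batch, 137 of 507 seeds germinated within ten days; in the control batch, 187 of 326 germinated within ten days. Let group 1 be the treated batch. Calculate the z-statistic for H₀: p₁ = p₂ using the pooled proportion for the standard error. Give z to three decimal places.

z = -8.766

p̂₁ = 137/507 = 0.27022, p̂₂ = 187/326 = 0.57362.
Pooling: p̂ = 324/833 = 0.38896.
Pooled SE = √[0.2376691·0.00503987] ≈ 0.034610.
z = -0.30340/0.034610 = -8.766.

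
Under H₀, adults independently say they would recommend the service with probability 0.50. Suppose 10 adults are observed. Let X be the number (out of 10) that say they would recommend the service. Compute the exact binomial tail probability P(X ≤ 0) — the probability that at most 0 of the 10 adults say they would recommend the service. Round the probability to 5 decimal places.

X is binomial with n = 10 and p = 0.50.
P(X ≤ 0) = C(10,0)·0.50^0·0.50^10.
= 0.000977 = 0.00098.

P = 0.00098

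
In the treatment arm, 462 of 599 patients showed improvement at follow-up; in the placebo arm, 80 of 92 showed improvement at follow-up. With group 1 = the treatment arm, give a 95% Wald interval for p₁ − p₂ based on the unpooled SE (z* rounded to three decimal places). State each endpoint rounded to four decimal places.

p̂₁ = 462/599 = 0.77129, p̂₂ = 80/92 = 0.86957; p̂₁ − p̂₂ = -0.09828.
Unpooled SE = √(p̂₁(1−p̂₁)/n₁ + p̂₂(1−p̂₂)/n₂) = √(0.000294498 + 0.001232843) = 0.039081.
For 95% confidence, z* = 1.960. Margin of error = 0.07660.
Interval: -0.09828 ± 0.07660 → (-0.1749, -0.0217).

(-0.1749, -0.0217)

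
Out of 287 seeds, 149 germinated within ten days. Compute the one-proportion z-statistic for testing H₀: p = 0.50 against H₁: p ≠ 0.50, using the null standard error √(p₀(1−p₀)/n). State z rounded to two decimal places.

The sample proportion is 149/287 = 0.51916.
Under H₀, SE = √(p₀(1−p₀)/n) = √(0.50·0.50/287) = √0.000871080 = 0.029514.
Test statistic: z = 0.01916/0.029514 = 0.65.

z = 0.65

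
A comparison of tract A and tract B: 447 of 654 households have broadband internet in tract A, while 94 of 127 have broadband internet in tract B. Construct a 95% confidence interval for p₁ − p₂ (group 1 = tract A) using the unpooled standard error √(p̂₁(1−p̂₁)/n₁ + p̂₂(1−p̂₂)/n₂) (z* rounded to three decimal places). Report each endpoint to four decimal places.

p̂₁ = 0.68349, p̂₂ = 0.74016, so the observed difference is -0.05667.
Unpooled SE = √(p̂₁(1−p̂₁)/n₁ + p̂₂(1−p̂₂)/n₂) = √(0.000330784 + 0.001514365) = 0.042955.
The 95% critical value is z* = 1.960. Margin = 1.960·0.042955 = 0.08419.
Interval: -0.05667 ± 0.08419 → (-0.1409, 0.0275).

(-0.1409, 0.0275)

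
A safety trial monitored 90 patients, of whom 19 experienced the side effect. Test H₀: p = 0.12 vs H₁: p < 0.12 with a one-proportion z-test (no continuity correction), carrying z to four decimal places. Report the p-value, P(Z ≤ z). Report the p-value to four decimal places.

The sample proportion is 19/90 = 0.21111.
Under H₀, SE = √(p₀(1−p₀)/n) = √(0.12·0.88/90) = √0.001173333 = 0.034254.
Test statistic (full precision, shown to 4 dp): z = (19/90 − 0.12)/SE₀ ≈ 2.6599.
p-value = P(Z ≤ z) with z = 2.6599 → 0.9961.

p-value = 0.9961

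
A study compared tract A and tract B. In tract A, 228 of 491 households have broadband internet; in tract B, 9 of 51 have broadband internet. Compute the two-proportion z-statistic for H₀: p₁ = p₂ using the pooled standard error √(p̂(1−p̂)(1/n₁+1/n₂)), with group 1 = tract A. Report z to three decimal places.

Sample proportions: p̂₁ = 228/491 = 0.46436 and p̂₂ = 9/51 = 0.17647.
Pooled p̂ = (228+9)/(491+51) = 237/542 = 0.43727.
Pooled SE = √[0.2460649·0.02164450] ≈ 0.072979.
z = (p̂₁ − p̂₂)/SE = (0.46436 − 0.17647)/0.072979 = 0.28789/0.072979 = 3.945.

z = 3.945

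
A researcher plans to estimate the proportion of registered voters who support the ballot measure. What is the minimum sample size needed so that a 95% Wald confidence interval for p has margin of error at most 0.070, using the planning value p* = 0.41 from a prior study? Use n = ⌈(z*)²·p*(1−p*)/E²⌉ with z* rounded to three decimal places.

For 95% confidence, z* = 1.960.
p*(1−p*) = 0.41·0.59 = 0.2419.
Required n before rounding: 3.841600 × 0.2419 / 0.070² = 189.650.
Rounding up, n = 190.

n = 190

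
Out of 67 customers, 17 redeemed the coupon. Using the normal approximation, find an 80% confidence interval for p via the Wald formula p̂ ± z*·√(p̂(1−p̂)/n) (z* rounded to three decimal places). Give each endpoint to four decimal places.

Sample proportion p̂ = 17/67 = 0.25373.
SE(p̂) = √(0.25373·0.74627/67) = 0.053162.
z* = 1.282 at the 80% level.
Margin = 1.282·0.053162 = 0.06815.
Interval: 0.25373 ± 0.06815 → (0.1856, 0.3219).

(0.1856, 0.3219)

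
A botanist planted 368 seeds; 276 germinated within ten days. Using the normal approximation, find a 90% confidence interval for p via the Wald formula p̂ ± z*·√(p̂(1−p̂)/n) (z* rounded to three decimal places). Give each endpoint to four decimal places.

The sample proportion is 276/368 = 0.75000.
SE(p̂) = √(0.75000·0.25000/368) = 0.022572.
For 90% confidence, z* = 1.645.
Margin = 1.645·0.022572 = 0.03713.
CI: 0.75000 ± 0.03713 = (0.7129, 0.7871).

(0.7129, 0.7871)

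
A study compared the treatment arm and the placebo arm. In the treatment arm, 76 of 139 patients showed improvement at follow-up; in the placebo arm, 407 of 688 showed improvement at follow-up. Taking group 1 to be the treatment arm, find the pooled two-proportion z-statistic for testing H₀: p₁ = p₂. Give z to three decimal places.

Sample proportions: p̂₁ = 76/139 = 0.54676 and p̂₂ = 407/688 = 0.59157.
Pooling: p̂ = 483/827 = 0.58404.
SE = √[p̂(1−p̂)(1/n₁+1/n₂)] = √[0.58404·0.41596·(1/139+1/688)] ≈ 0.045835.
z = (p̂₁ − p̂₂)/SE = (0.54676 − 0.59157)/0.045835 = -0.04481/0.045835 = -0.978.

z = -0.978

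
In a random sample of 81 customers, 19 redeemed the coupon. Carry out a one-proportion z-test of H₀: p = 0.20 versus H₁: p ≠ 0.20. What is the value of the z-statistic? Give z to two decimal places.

z = 0.78

With x = 19 successes in n = 81, p̂ = 0.23457.
SE₀ = √(0.20·0.80/81) = 0.044444.
Test statistic: z = 0.03457/0.044444 = 0.78.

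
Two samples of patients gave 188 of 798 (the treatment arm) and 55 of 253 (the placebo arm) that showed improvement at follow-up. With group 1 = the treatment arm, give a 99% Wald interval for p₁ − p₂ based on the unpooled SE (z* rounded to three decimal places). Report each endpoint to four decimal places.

(-0.0590, 0.0954)

p̂₁ = 188/798 = 0.23559, p̂₂ = 55/253 = 0.21739; p̂₁ − p̂₂ = 0.01820.
Unpooled SE = √(p̂₁(1−p̂₁)/n₁ + p̂₂(1−p̂₂)/n₂) = √(0.000225673 + 0.000672460) = 0.029969.
z* = 2.576 at the 99% level. Margin = 2.576·0.029969 = 0.07720.
So the interval runs from -0.0590 to 0.0954.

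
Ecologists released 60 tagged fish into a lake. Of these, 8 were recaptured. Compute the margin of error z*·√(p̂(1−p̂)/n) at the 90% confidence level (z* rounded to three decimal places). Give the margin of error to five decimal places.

ME = 0.07219

The sample proportion is 8/60 = 0.13333.
SE = √(p̂(1−p̂)/n) = √(0.115556/60) = 0.043885.
z* = 1.645 at the 90% level.
So ME = 0.07219.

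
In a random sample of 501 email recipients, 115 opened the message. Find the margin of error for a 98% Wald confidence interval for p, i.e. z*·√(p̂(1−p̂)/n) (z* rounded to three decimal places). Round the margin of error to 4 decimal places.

Sample proportion p̂ = 115/501 = 0.22954.
SE(p̂) = √(0.22954·0.77046/501) = 0.018788.
The 98% critical value is z* = 2.326.
Margin of error = z*·SE = 2.326 × 0.018788 = 0.0437.

ME = 0.0437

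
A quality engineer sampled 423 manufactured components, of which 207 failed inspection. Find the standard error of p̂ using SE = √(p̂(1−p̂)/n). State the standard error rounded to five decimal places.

SE = 0.02431

The sample proportion is 207/423 = 0.48936.
p̂(1−p̂) = 0.249887.
SE = √(0.249887/423) = 0.02431.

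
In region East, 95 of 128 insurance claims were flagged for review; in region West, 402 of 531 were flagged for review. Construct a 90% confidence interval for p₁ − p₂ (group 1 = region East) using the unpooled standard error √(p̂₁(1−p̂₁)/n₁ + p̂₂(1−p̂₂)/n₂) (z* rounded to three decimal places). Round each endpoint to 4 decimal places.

(-0.0855, 0.0557)

p̂₁ = 95/128 = 0.74219, p̂₂ = 402/531 = 0.75706; p̂₁ − p̂₂ = -0.01487.
SE = √(0.001494884 + 0.000346364) = √0.001841248 = 0.042910.
z* = 1.645 at the 90% level. Margin of error = 0.07059.
CI: -0.01487 ± 0.07059 = (-0.0855, 0.0557).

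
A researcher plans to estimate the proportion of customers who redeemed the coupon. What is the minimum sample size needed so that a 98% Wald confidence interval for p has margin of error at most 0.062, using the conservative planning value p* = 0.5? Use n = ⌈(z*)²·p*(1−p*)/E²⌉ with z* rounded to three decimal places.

z* = 2.326 at the 98% level.
p*(1−p*) = 0.50·0.50 = 0.2500.
Required n before rounding: 5.410276 × 0.2500 / 0.062² = 351.865.
⌈351.865⌉ = 352.

n = 352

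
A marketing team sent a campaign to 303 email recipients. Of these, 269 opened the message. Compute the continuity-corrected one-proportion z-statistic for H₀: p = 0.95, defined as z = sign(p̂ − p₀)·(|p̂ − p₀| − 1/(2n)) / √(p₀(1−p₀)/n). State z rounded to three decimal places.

Sample proportion p̂ = 269/303 = 0.88779. p̂ − p₀ = -0.062211.
1/(2n) = 0.001650.
Corrected numerator: |-0.062211| − 0.001650 = 0.060561.
SE₀ = √(0.95·0.05/303) = 0.012521.
z = −0.060561/0.012521 = -4.837.

z = -4.837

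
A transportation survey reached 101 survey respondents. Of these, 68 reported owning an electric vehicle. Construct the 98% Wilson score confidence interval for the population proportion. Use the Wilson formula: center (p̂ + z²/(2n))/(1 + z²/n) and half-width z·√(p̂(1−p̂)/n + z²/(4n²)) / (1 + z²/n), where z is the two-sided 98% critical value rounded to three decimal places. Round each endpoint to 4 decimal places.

(0.5583, 0.7706)

Here p̂ = 68/101 = 0.67327 and z = 2.326 (z² = 5.410276).
1 + z²/n = 1.053567.
Adjusted center: (0.67327 + z²/(2n))/1.053567 = 0.66446.
Radicand: p̂(1−p̂)/n + z²/(4n²) = 0.002178004 + 0.000132592 = 0.002310596.
Half-width = 2.326·√0.002310596/1.053567 = 0.10612.
CI: 0.66446 ± 0.10612 = (0.5583, 0.7706).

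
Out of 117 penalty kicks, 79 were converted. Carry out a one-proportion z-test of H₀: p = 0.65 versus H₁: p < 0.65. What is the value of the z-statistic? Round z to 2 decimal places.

p̂ = 79/117 = 0.67521.
Under H₀, SE = √(p₀(1−p₀)/n) = √(0.65·0.35/117) = √0.001944444 = 0.044096.
Test statistic: z = 0.02521/0.044096 = 0.57.

z = 0.57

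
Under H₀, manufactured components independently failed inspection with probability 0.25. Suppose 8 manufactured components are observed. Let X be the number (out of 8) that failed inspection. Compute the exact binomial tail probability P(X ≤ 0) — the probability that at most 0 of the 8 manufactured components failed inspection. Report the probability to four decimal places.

P = 0.1001

X is binomial with n = 8 and p = 0.25.
P(X ≤ 0) = C(8,0)·0.25^0·0.75^8.
= 0.100113 = 0.1001.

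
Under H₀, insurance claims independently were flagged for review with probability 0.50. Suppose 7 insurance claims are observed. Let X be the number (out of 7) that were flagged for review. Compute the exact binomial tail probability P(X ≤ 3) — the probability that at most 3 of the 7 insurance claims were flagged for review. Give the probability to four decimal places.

P = 0.5000

X is binomial with n = 7 and p = 0.50.
P(X ≤ 3) = C(7,0)·0.50^0·0.50^7 + C(7,1)·0.50^1·0.50^6 + C(7,2)·0.50^2·0.50^5 + C(7,3)·0.50^3·0.50^4.
= 0.007812 + 0.054688 + 0.164062 + 0.273438 = 0.5000.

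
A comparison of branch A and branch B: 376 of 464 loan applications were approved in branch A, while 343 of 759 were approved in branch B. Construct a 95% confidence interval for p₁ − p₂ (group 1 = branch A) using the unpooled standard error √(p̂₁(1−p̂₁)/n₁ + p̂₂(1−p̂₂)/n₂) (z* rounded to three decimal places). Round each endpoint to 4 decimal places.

p̂₁ = 376/464 = 0.81034, p̂₂ = 343/759 = 0.45191; p̂₁ − p̂₂ = 0.35843.
Unpooled SE = √(p̂₁(1−p̂₁)/n₁ + p̂₂(1−p̂₂)/n₂) = √(0.000331220 + 0.000326334) = 0.025643.
For 95% confidence, z* = 1.960. Margin = 1.960·0.025643 = 0.05026.
CI: 0.35843 ± 0.05026 = (0.3082, 0.4087).

(0.3082, 0.4087)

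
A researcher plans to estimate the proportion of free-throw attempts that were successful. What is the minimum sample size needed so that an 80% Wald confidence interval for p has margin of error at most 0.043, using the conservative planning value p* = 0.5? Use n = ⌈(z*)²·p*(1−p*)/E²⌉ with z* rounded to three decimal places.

z* = 1.282 at the 80% level.
p*(1−p*) = 0.2500.
Required n before rounding: 1.643524 × 0.2500 / 0.043² = 222.218.
Rounding up, n = 223.

n = 223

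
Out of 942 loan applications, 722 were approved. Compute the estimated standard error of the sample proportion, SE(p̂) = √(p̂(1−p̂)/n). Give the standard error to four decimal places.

SE = 0.0138

The sample proportion is 722/942 = 0.76645.
p̂(1−p̂) = 0.179004.
SE = √(0.179004/942) = √0.000190025 = 0.0138.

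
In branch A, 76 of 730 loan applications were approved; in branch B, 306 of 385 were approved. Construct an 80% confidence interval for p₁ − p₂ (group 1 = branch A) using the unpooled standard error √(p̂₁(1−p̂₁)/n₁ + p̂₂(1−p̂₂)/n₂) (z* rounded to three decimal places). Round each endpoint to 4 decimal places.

p̂₁ = 76/730 = 0.10411, p̂₂ = 306/385 = 0.79481; p̂₁ − p̂₂ = -0.69070.
SE = √(0.000127768 + 0.000423610) = √0.000551378 = 0.023481.
z* = 1.282 at the 80% level. Margin of error = 0.03010.
So the interval runs from -0.7208 to -0.6606.

(-0.7208, -0.6606)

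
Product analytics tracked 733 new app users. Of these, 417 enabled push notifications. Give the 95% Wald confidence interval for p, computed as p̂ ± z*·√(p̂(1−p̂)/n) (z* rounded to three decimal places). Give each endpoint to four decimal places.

The sample proportion is 417/733 = 0.56889.
Standard error of p̂: √(0.245253/733) = √0.000334589 = 0.018292.
The 95% critical value is z* = 1.960.
Margin of error: 1.960 × 0.018292 = 0.03585.
Interval: 0.56889 ± 0.03585 → (0.5330, 0.6047).

(0.5330, 0.6047)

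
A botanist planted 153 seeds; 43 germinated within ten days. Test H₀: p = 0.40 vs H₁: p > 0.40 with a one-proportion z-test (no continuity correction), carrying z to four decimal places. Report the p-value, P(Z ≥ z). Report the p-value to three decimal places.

With x = 43 successes in n = 153, p̂ = 0.28105.
Null standard error: √(0.40·0.60/153) = √0.001568627 = 0.039606.
z = (p̂ − p₀)/SE = (43/153 − 0.40)/0.039606 ≈ -3.0034.
p-value = P(Z ≥ z) with z = -3.0034 → 0.999.

p-value = 0.999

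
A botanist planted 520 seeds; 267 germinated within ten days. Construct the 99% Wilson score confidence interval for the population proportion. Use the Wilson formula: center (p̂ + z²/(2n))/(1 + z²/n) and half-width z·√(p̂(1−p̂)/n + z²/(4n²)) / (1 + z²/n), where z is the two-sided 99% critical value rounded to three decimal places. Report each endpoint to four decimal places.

(0.4572, 0.5694)

p̂ = 267/520 = 0.51346; z = 2.576, so z² = 6.635776.
Denominator 1 + z²/n = 1 + 6.635776/520 = 1.012761.
Adjusted center: (0.51346 + z²/(2n))/1.012761 = 0.51329.
Radicand: p̂(1−p̂)/n + z²/(4n²) = 0.000480421 + 0.000006135 = 0.000486556.
Half-width = 2.576·√0.000486556/1.012761 = 0.05611.
CI: 0.51329 ± 0.05611 = (0.4572, 0.5694).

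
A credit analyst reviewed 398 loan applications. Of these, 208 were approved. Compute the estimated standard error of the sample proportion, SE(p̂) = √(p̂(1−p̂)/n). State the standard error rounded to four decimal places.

With x = 208 successes in n = 398, p̂ = 0.52261.
p̂(1−p̂) = 0.249489.
Dividing by n and taking the root: √0.000626857 = 0.0250.

SE = 0.0250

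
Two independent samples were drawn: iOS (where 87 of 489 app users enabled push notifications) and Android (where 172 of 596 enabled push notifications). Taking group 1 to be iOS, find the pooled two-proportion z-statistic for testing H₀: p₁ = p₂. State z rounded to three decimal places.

Sample proportions: p̂₁ = 87/489 = 0.17791 and p̂₂ = 172/596 = 0.28859.
Pooled p̂ = (87+172)/(489+596) = 259/1085 = 0.23871.
SE = √[p̂(1−p̂)(1/n₁+1/n₂)] = √[0.23871·0.76129·(1/489+1/596)] ≈ 0.026010.
z = (p̂₁ − p̂₂)/SE = (0.17791 − 0.28859)/0.026010 = -0.11068/0.026010 = -4.255.

z = -4.255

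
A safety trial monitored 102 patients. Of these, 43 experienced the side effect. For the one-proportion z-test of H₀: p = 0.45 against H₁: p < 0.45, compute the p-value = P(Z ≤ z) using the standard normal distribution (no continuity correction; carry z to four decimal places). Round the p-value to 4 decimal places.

p-value = 0.2819

With x = 43 successes in n = 102, p̂ = 0.42157.
Null standard error: √(0.45·0.55/102) = √0.002426471 = 0.049259.
Test statistic (full precision, shown to 4 dp): z = (43/102 − 0.45)/SE₀ ≈ -0.5772.
p-value = P(Z ≤ z) with z = -0.5772 → 0.2819.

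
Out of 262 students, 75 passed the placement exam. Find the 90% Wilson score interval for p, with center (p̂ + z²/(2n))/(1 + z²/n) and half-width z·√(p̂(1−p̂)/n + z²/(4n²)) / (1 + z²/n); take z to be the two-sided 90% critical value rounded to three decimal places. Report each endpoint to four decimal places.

(0.2427, 0.3342)

p̂ = 75/262 = 0.28626; z = 1.645, so z² = 2.706025.
Denominator 1 + z²/n = 1 + 2.706025/262 = 1.010328.
Center = (0.28626 + 0.005164)/1.010328 = 0.28844.
Radicand: p̂(1−p̂)/n + z²/(4n²) = 0.000779828 + 0.000009855 = 0.000789683.
Half-width = z·√(radicand)/denom = 1.645·0.028101/1.010328 = 0.04575.
CI: 0.28844 ± 0.04575 = (0.2427, 0.3342).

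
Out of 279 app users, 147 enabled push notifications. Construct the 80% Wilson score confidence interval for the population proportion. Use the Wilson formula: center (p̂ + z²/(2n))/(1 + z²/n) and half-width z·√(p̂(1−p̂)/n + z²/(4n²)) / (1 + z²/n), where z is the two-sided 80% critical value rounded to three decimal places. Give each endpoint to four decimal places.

(0.4885, 0.5649)

Here p̂ = 147/279 = 0.52688 and z = 1.282 (z² = 1.643524).
1 + z²/n = 1.005891.
Adjusted center: (0.52688 + z²/(2n))/1.005891 = 0.52672.
Radicand: p̂(1−p̂)/n + z²/(4n²) = 0.000893467 + 0.000005278 = 0.000898745.
Half-width = z·√(radicand)/denom = 1.282·0.029979/1.005891 = 0.03821.
Interval: 0.52672 ± 0.03821 → (0.4885, 0.5649).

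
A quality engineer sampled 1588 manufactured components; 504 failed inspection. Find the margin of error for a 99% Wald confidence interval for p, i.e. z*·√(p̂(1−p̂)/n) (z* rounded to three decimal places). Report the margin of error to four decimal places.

ME = 0.0301

Sample proportion p̂ = 504/1588 = 0.31738.
SE = √(p̂(1−p̂)/n) = √(0.216650/1588) = 0.011680.
The 99% critical value is z* = 2.576.
ME = 2.576·0.011680 = 0.0301.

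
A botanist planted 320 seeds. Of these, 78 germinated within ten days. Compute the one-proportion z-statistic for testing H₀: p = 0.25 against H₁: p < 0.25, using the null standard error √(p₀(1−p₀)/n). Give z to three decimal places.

z = -0.258

Sample proportion p̂ = 78/320 = 0.24375.
Under H₀, SE = √(p₀(1−p₀)/n) = √(0.25·0.75/320) = √0.000585937 = 0.024206.
z = (p̂ − p₀)/SE = (0.24375 − 0.25)/0.024206 = -0.258.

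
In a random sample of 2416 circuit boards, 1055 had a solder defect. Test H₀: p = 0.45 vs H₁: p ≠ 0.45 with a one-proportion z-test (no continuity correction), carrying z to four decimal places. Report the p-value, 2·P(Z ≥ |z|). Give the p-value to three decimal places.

Sample proportion p̂ = 1055/2416 = 0.43667.
Under H₀, SE = √(p₀(1−p₀)/n) = √(0.45·0.55/2416) = √0.000102442 = 0.010121.
z = (p̂ − p₀)/SE = (1055/2416 − 0.45)/0.010121 ≈ -1.3168.
p-value = 2·P(Z ≥ |z|) with z = -1.3168 → 0.188.

p-value = 0.188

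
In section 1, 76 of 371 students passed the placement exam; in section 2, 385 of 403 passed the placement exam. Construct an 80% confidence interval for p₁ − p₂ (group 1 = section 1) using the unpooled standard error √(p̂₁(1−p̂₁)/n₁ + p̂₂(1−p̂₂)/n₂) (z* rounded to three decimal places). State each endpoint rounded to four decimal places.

p̂₁ = 76/371 = 0.20485, p̂₂ = 385/403 = 0.95533; p̂₁ − p̂₂ = -0.75048.
Unpooled SE = √(p̂₁(1−p̂₁)/n₁ + p̂₂(1−p̂₂)/n₂) = √(0.000439050 + 0.000105881) = 0.023344.
The 80% critical value is z* = 1.282. Margin = 1.282·0.023344 = 0.02993.
Interval: -0.75048 ± 0.02993 → (-0.7804, -0.7206).

(-0.7804, -0.7206)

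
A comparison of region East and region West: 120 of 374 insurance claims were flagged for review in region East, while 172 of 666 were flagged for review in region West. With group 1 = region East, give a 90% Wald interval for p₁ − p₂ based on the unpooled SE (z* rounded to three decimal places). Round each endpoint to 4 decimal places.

p̂₁ = 120/374 = 0.32086, p̂₂ = 172/666 = 0.25826; p̂₁ − p̂₂ = 0.06260.
Unpooled SE = √(p̂₁(1−p̂₁)/n₁ + p̂₂(1−p̂₂)/n₂) = √(0.000582640 + 0.000287629) = 0.029500.
For 90% confidence, z* = 1.645. Margin = 1.645·0.029500 = 0.04853.
Interval: 0.06260 ± 0.04853 → (0.0141, 0.1111).

(0.0141, 0.1111)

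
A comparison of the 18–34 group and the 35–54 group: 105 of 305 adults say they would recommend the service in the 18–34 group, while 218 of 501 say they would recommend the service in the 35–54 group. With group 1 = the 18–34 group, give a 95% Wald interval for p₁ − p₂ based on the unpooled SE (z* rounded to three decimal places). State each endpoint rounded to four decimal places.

p̂₁ = 0.34426, p̂₂ = 0.43513, so the observed difference is -0.09087.
SE = √(0.000740150 + 0.000490602) = √0.001230752 = 0.035082.
For 95% confidence, z* = 1.960. Margin of error = 0.06876.
Interval: -0.09087 ± 0.06876 → (-0.1596, -0.0221).

(-0.1596, -0.0221)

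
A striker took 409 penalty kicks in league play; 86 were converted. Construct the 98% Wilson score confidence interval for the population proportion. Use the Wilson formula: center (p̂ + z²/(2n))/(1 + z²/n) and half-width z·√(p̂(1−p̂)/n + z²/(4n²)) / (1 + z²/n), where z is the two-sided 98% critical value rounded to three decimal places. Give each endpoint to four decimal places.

(0.1673, 0.2608)

Here p̂ = 86/409 = 0.21027 and z = 2.326 (z² = 5.410276).
Denominator 1 + z²/n = 1 + 5.410276/409 = 1.013228.
Adjusted center: (0.21027 + z²/(2n))/1.013228 = 0.21405.
Radicand: p̂(1−p̂)/n + z²/(4n²) = 0.000406005 + 0.000008086 = 0.000414091.
Half-width = 2.326·√0.000414091/1.013228 = 0.04671.
So the interval runs from 0.1673 to 0.2608.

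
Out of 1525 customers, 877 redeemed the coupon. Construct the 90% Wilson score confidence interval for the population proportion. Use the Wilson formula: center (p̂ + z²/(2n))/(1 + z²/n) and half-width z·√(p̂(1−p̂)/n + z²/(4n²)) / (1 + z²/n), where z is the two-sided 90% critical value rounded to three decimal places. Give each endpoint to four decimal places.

p̂ = 877/1525 = 0.57508; z = 1.645, so z² = 2.706025.
Denominator 1 + z²/n = 1 + 2.706025/1525 = 1.001774.
Center = (0.57508 + 0.000887)/1.001774 = 0.57495.
Radicand: p̂(1−p̂)/n + z²/(4n²) = 0.000160238 + 0.000000291 = 0.000160529.
Half-width = 1.645·√0.000160529/1.001774 = 0.02081.
Interval: 0.57495 ± 0.02081 → (0.5541, 0.5958).

(0.5541, 0.5958)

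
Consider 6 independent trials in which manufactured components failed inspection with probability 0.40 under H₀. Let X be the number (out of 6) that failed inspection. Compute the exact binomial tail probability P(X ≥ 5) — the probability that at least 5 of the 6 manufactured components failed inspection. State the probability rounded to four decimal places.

P = 0.0410

X ~ Binomial(n=6, p=0.40).
P(X ≥ 5) = C(6,5)·0.40^5·0.60^1 + C(6,6)·0.40^6·0.60^0.
= 0.036864 + 0.004096 = 0.0410.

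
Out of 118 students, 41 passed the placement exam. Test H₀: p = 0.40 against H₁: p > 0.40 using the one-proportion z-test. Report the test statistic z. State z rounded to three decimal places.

p̂ = 41/118 = 0.34746.
Null standard error: √(0.40·0.60/118) = √0.002033898 = 0.045099.
z = (p̂ − p₀)/SE = (0.34746 − 0.40)/0.045099 = -1.165.

z = -1.165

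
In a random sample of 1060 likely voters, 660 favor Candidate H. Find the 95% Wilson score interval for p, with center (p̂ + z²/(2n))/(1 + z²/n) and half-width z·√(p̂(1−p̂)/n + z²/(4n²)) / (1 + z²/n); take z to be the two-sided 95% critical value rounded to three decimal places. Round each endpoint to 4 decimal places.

p̂ = 660/1060 = 0.62264; z = 1.960, so z² = 3.841600.
1 + z²/n = 1.003624.
Adjusted center: (0.62264 + z²/(2n))/1.003624 = 0.62220.
Radicand: p̂(1−p̂)/n + z²/(4n²) = 0.000221659 + 0.000000855 = 0.000222514.
Half-width = z·√(radicand)/denom = 1.960·0.014917/1.003624 = 0.02913.
CI: 0.62220 ± 0.02913 = (0.5931, 0.6513).

(0.5931, 0.6513)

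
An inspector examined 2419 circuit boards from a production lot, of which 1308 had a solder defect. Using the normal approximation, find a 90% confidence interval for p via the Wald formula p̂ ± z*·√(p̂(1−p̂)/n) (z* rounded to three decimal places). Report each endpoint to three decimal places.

(0.524, 0.557)

With x = 1308 successes in n = 2419, p̂ = 0.54072.
SE = √(p̂(1−p̂)/n) = √(0.248342/2419) = 0.010132.
For 90% confidence, z* = 1.645.
Margin = 1.645·0.010132 = 0.01667.
So the interval runs from 0.524 to 0.557.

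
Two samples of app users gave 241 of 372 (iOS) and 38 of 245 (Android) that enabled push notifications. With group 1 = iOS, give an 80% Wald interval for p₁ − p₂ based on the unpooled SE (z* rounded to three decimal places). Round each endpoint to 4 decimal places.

p̂₁ = 0.64785, p̂₂ = 0.15510, so the observed difference is 0.49275.
Unpooled SE = √(p̂₁(1−p̂₁)/n₁ + p̂₂(1−p̂₂)/n₂) = √(0.000613281 + 0.000534879) = 0.033885.
z* = 1.282 at the 80% level. Margin of error = 0.04344.
Interval: 0.49275 ± 0.04344 → (0.4493, 0.5362).

(0.4493, 0.5362)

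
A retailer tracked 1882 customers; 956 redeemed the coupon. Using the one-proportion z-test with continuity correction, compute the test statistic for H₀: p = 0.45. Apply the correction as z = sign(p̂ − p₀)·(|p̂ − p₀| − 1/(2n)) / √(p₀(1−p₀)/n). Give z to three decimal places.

z = 5.032

Sample proportion p̂ = 956/1882 = 0.50797. p̂ − p₀ = 0.057970.
1/(2n) = 0.000266.
Corrected numerator: |0.057970| − 0.000266 = 0.057704.
Null standard error: √(0.45·0.55/1882) = √0.000131509 = 0.011468.
z = +0.057704/0.011468 = 5.032.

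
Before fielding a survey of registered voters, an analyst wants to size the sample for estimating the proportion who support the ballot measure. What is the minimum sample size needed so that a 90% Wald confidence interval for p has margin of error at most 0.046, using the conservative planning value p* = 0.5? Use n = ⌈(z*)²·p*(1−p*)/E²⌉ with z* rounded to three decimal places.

n = 320

For 90% confidence, z* = 1.645.
p*(1−p*) = 0.50·0.50 = 0.2500.
(z*)²·p*(1−p*)/E² = 2.706025·0.2500/0.002116 = 319.710.
Rounding up, n = 320.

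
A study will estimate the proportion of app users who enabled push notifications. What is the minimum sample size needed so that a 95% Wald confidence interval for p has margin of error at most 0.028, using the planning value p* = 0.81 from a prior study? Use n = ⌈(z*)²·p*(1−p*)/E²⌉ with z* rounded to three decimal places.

n = 755

For 95% confidence, z* = 1.960.
p*(1−p*) = 0.81·0.19 = 0.1539.
(z*)²·p*(1−p*)/E² = 3.841600·0.1539/0.000784 = 754.110.
⌈754.110⌉ = 755.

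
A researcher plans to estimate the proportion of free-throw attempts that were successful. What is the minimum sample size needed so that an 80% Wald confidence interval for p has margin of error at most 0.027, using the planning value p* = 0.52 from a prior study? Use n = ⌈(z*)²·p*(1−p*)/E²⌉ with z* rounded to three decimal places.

The 80% critical value is z* = 1.282.
p*(1−p*) = 0.2496.
Required n before rounding: 1.643524 × 0.2496 / 0.027² = 562.721.
Rounding up, n = 563.

n = 563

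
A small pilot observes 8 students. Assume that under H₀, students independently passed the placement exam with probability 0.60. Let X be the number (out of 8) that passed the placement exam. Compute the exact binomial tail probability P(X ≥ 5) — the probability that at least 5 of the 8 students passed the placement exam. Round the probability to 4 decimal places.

X is binomial with n = 8 and p = 0.60.
P(X ≥ 5) = C(8,5)·0.60^5·0.40^3 + C(8,6)·0.60^6·0.40^2 + C(8,7)·0.60^7·0.40^1 + C(8,8)·0.60^8·0.40^0.
= 0.278692 + 0.209019 + 0.089580 + 0.016796 = 0.5941.

P = 0.5941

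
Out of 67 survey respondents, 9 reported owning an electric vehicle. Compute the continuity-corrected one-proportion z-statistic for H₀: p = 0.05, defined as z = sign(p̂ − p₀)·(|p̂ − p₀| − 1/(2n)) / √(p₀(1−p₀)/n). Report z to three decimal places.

Sample proportion p̂ = 9/67 = 0.13433. p̂ − p₀ = 0.084328.
1/(2n) = 0.007463.
Corrected numerator: |0.084328| − 0.007463 = 0.076865.
Under H₀, SE = √(p₀(1−p₀)/n) = √(0.05·0.95/67) = √0.000708955 = 0.026626.
z = +0.076865/0.026626 = 2.887.

z = 2.887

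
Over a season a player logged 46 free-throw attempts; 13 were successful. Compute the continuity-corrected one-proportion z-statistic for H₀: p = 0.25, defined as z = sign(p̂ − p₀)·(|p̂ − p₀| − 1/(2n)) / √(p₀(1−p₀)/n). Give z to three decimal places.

z = 0.341

With x = 13 successes in n = 46, p̂ = 0.28261. p̂ − p₀ = 0.032609.
1/(2n) = 0.010870.
Corrected numerator: |0.032609| − 0.010870 = 0.021739.
SE₀ = √(0.25·0.75/46) = 0.063844.
z = +0.021739/0.063844 = 0.341.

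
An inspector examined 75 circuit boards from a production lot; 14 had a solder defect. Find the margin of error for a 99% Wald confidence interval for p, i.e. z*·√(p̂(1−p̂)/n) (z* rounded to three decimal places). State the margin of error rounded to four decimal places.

With x = 14 successes in n = 75, p̂ = 0.18667.
Standard error of p̂: √(0.151822/75) = √0.002024296 = 0.044992.
The 99% critical value is z* = 2.576.
ME = 2.576·0.044992 = 0.1159.

ME = 0.1159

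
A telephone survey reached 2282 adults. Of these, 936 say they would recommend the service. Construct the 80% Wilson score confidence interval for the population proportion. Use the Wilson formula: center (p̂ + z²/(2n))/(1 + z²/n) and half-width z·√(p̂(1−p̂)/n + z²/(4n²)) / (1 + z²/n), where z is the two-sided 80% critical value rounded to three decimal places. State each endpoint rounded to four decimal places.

p̂ = 936/2282 = 0.41017; z = 1.282, so z² = 1.643524.
Denominator 1 + z²/n = 1 + 1.643524/2282 = 1.000720.
Adjusted center: (0.41017 + z²/(2n))/1.000720 = 0.41023.
Radicand: p̂(1−p̂)/n + z²/(4n²) = 0.000106017 + 0.000000079 = 0.000106096.
Half-width = z·√(radicand)/denom = 1.282·0.010300/1.000720 = 0.01320.
Interval: 0.41023 ± 0.01320 → (0.3970, 0.4234).

(0.3970, 0.4234)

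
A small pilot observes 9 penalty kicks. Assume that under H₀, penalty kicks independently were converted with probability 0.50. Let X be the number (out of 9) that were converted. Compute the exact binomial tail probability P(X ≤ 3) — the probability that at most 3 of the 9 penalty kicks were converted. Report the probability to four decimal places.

X ~ Binomial(n=9, p=0.50).
P(X ≤ 3) = C(9,0)·0.50^0·0.50^9 + C(9,1)·0.50^1·0.50^8 + C(9,2)·0.50^2·0.50^7 + C(9,3)·0.50^3·0.50^6.
= 0.001953 + 0.017578 + 0.070312 + 0.164062 = 0.2539.

P = 0.2539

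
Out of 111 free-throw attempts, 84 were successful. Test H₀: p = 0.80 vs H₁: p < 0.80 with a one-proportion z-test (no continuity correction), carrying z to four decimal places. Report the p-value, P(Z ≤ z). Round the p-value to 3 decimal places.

p̂ = 84/111 = 0.75676.
Null standard error: √(0.80·0.20/111) = √0.001441441 = 0.037966.
z = (p̂ − p₀)/SE = (84/111 − 0.80)/0.037966 ≈ -1.1390.
p-value = P(Z ≤ z) with z = -1.1390 → 0.127.

p-value = 0.127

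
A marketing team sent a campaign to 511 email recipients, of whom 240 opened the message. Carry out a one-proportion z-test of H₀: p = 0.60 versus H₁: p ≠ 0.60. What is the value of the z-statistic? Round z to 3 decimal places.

p̂ = 240/511 = 0.46967.
Null standard error: √(0.60·0.40/511) = √0.000469667 = 0.021672.
Test statistic: z = -0.13033/0.021672 = -6.014.

z = -6.014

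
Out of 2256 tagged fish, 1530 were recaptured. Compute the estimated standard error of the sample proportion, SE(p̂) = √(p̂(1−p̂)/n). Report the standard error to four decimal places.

SE = 0.0098

The sample proportion is 1530/2256 = 0.67819.
p̂(1−p̂) = 0.67819·0.32181 = 0.218248.
Dividing by n and taking the root: √0.000096741 = 0.0098.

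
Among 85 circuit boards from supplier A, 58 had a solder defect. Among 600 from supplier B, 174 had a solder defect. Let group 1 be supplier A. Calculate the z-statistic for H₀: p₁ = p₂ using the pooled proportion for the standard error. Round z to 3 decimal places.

Sample proportions: p̂₁ = 58/85 = 0.68235 and p̂₂ = 174/600 = 0.29000.
Pooling: p̂ = 232/685 = 0.33869.
Pooled SE = √[0.2239778·0.01343137] ≈ 0.054848.
z = 0.39235/0.054848 = 7.153.

z = 7.153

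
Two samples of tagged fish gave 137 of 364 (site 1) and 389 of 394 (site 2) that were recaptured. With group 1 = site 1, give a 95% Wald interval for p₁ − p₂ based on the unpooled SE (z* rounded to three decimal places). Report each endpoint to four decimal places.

(-0.6619, -0.5600)

p̂₁ = 0.37637, p̂₂ = 0.98731, so the observed difference is -0.61094.
SE = √(0.000644826 + 0.000031800) = √0.000676626 = 0.026012.
The 95% critical value is z* = 1.960. Margin of error = 0.05098.
So the interval runs from -0.6619 to -0.5600.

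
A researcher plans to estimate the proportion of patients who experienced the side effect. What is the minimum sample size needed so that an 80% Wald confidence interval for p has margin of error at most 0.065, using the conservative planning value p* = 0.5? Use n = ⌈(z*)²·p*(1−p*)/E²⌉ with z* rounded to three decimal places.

n = 98

z* = 1.282 at the 80% level.
p*(1−p*) = 0.2500.
(z*)²·p*(1−p*)/E² = 1.643524·0.2500/0.004225 = 97.250.
⌈97.250⌉ = 98.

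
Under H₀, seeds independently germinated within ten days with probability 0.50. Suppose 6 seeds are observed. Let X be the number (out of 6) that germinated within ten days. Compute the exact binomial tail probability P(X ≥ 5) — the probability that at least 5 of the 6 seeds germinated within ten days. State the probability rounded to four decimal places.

X ~ Binomial(n=6, p=0.50).
P(X ≥ 5) = C(6,5)·0.50^5·0.50^1 + C(6,6)·0.50^6·0.50^0.
= 0.093750 + 0.015625 = 0.1094.

P = 0.1094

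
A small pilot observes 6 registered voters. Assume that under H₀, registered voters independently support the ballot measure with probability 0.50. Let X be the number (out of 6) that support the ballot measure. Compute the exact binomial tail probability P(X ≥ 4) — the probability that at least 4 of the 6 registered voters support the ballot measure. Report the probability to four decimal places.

X is binomial with n = 6 and p = 0.50.
P(X ≥ 4) = C(6,4)·0.50^4·0.50^2 + C(6,5)·0.50^5·0.50^1 + C(6,6)·0.50^6·0.50^0.
= 0.234375 + 0.093750 + 0.015625 = 0.3438.

P = 0.3438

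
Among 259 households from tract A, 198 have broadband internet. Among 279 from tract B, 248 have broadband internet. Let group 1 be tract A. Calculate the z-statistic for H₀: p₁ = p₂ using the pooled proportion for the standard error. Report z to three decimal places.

z = -3.829

Sample proportions: p̂₁ = 198/259 = 0.76448 and p̂₂ = 248/279 = 0.88889.
Pooling: p̂ = 446/538 = 0.82900.
Pooled SE = √[0.1417614·0.00744523] ≈ 0.032488.
z = -0.12441/0.032488 = -3.829.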